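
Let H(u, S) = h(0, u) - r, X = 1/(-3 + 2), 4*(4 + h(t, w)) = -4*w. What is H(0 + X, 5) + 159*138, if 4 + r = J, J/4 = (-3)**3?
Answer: 22051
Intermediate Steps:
h(t, w) = -4 - w (h(t, w) = -4 + (-4*w)/4 = -4 - w)
X = -1 (X = 1/(-1) = -1)
J = -108 (J = 4*(-3)**3 = 4*(-27) = -108)
r = -112 (r = -4 - 108 = -112)
H(u, S) = 108 - u (H(u, S) = (-4 - u) - 1*(-112) = (-4 - u) + 112 = 108 - u)
H(0 + X, 5) + 159*138 = (108 - (0 - 1)) + 159*138 = (108 - 1*(-1)) + 21942 = (108 + 1) + 21942 = 109 + 21942 = 22051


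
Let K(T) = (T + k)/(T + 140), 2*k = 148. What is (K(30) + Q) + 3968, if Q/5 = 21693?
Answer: 9556857/85 ≈ 1.1243e+5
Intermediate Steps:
Q = 108465 (Q = 5*21693 = 108465)
k = 74 (k = (½)*148 = 74)
K(T) = (74 + T)/(140 + T) (K(T) = (T + 74)/(T + 140) = (74 + T)/(140 + T))
(K(30) + Q) + 3968 = ((74 + 30)/(140 + 30) + 108465) + 3968 = (104/170 + 108465) + 3968 = ((1/170)*104 + 108465) + 3968 = (52/85 + 108465) + 3968 = 9219577/85 + 3968 = 9556857/85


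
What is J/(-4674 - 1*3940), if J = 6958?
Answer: -3479/4307 ≈ -0.80775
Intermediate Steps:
J/(-4674 - 1*3940) = 6958/(-4674 - 1*3940) = 6958/(-4674 - 3940) = 6958/(-8614) = 6958*(-1/8614) = -3479/4307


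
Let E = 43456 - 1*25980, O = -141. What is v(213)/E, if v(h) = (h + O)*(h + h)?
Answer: 7668/4369 ≈ 1.7551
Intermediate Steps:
E = 17476 (E = 43456 - 25980 = 17476)
v(h) = 2*h*(-141 + h) (v(h) = (h - 141)*(h + h) = (-141 + h)*(2*h) = 2*h*(-141 + h))
v(213)/E = (2*213*(-141 + 213))/17476 = (2*213*72)*(1/17476) = 30672*(1/17476) = 7668/4369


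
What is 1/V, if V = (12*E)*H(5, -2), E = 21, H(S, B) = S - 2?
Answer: 1/756 ≈ 0.0013228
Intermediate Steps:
H(S, B) = -2 + S
V = 756 (V = (12*21)*(-2 + 5) = 252*3 = 756)
1/V = 1/756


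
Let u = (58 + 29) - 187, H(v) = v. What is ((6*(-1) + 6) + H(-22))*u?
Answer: 2200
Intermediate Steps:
u = -100 (u = 87 - 187 = -100)
((6*(-1) + 6) + H(-22))*u = ((6*(-1) + 6) - 22)*(-100) = ((-6 + 6) - 22)*(-100) = (0 - 22)*(-100) = -22*(-100) = 2200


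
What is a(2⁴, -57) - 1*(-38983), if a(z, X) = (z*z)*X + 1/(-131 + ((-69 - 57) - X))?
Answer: 4878199/200 ≈ 24391.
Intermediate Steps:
a(z, X) = 1/(-257 - X) + X*z² (a(z, X) = z²*X + 1/(-131 + (-126 - X)) = X*z² + 1/(-257 - X) = 1/(-257 - X) + X*z²)
a(2⁴, -57) - 1*(-38983) = (-1 + (-57)²*(2⁴)² + 257*(-57)*(2⁴)²)/(257 - 57) - 1*(-38983) = (-1 + 3249*16² + 257*(-57)*16²)/200 + 38983 = (-1 + 3249*256 + 257*(-57)*256)/200 + 38983 = (-1 + 831744 - 3750144)/200 + 38983 = (1/200)*(-2918401) + 38983 = -2918401/200 + 38983 = 4878199/200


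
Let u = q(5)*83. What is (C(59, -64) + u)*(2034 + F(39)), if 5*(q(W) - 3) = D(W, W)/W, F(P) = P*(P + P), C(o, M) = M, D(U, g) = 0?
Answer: 939060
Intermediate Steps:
F(P) = 2*P**2 (F(P) = P*(2*P) = 2*P**2)
q(W) = 3 (q(W) = 3 + (0/W)/5 = 3 + (1/5)*0 = 3 + 0 = 3)
u = 249 (u = 3*83 = 249)
(C(59, -64) + u)*(2034 + F(39)) = (-64 + 249)*(2034 + 2*39**2) = 185*(2034 + 2*1521) = 185*(2034 + 3042) = 185*5076 = 939060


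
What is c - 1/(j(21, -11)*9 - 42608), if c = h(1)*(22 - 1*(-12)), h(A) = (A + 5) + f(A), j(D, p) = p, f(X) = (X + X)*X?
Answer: 11616305/42707 ≈ 272.00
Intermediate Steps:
f(X) = 2*X² (f(X) = (2*X)*X = 2*X²)
h(A) = 5 + A + 2*A² (h(A) = (A + 5) + 2*A² = (5 + A) + 2*A² = 5 + A + 2*A²)
c = 272 (c = (5 + 1 + 2*1²)*(22 - 1*(-12)) = (5 + 1 + 2*1)*(22 + 12) = (5 + 1 + 2)*34 = 8*34 = 272)
c - 1/(j(21, -11)*9 - 42608) = 272 - 1/(-11*9 - 42608) = 272 - 1/(-99 - 42608) = 272 - 1/(-42707) = 272 - 1*(-1/42707) = 272 + 1/42707 = 11616305/42707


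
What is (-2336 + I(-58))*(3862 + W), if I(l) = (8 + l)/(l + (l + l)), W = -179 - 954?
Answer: -554551903/87 ≈ -6.3742e+6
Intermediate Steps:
W = -1133
I(l) = (8 + l)/(3*l) (I(l) = (8 + l)/(l + 2*l) = (8 + l)/((3*l)) = (8 + l)*(1/(3*l)) = (8 + l)/(3*l))
(-2336 + I(-58))*(3862 + W) = (-2336 + (⅓)*(8 - 58)/(-58))*(3862 - 1133) = (-2336 + (⅓)*(-1/58)*(-50))*2729 = (-2336 + 25/87)*2729 = -203207/87*2729 = -554551903/87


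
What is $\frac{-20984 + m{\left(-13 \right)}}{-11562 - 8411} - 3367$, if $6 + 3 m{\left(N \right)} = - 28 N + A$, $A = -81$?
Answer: $- \frac{201684598}{59919} \approx -3366.0$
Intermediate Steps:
$m{\left(N \right)} = -29 - \frac{28 N}{3}$ ($m{\left(N \right)} = -2 + \frac{- 28 N - 81}{3} = -2 + \frac{-81 - 28 N}{3} = -2 - \left(27 + \frac{28 N}{3}\right) = -29 - \frac{28 N}{3}$)
$\frac{-20984 + m{\left(-13 \right)}}{-11562 - 8411} - 3367 = \frac{-20984 - - \frac{277}{3}}{-11562 - 8411} - 3367 = \frac{-20984 + \left(-29 + \frac{364}{3}\right)}{-11562 - 8411} - 3367 = \frac{-20984 + \frac{277}{3}}{-19973} - 3367 = \left(- \frac{62675}{3}\right) \left(- \frac{1}{19973}\right) - 3367 = \frac{62675}{59919} - 3367 = - \frac{201684598}{59919}$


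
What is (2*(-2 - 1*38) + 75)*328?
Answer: -1640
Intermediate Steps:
(2*(-2 - 1*38) + 75)*328 = (2*(-2 - 38) + 75)*328 = (2*(-40) + 75)*328 = (-80 + 75)*328 = -5*328 = -1640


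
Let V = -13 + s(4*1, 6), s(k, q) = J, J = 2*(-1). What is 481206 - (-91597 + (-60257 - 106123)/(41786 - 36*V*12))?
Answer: 13823537989/24133 ≈ 5.7281e+5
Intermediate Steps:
J = -2
s(k, q) = -2
V = -15 (V = -13 - 2 = -15)
481206 - (-91597 + (-60257 - 106123)/(41786 - 36*V*12)) = 481206 - (-91597 + (-60257 - 106123)/(41786 - 36*(-15)*12)) = 481206 - (-91597 - 166380/(41786 + 540*12)) = 481206 - (-91597 - 166380/(41786 + 6480)) = 481206 - (-91597 - 166380/48266) = 481206 - (-91597 - 166380*1/48266) = 481206 - (-91597 - 83190/24133) = 481206 - 1*(-2210593591/24133) = 481206 + 2210593591/24133 = 13823537989/24133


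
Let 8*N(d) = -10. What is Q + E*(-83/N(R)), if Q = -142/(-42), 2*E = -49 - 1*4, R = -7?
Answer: -184403/105 ≈ -1756.2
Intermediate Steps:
E = -53/2 (E = (-49 - 1*4)/2 = (-49 - 4)/2 = (1/2)*(-53) = -53/2 ≈ -26.500)
N(d) = -5/4 (N(d) = (1/8)*(-10) = -5/4)
Q = 71/21 (Q = -142*(-1/42) = 71/21 ≈ 3.3810)
Q + E*(-83/N(R)) = 71/21 - (-4399)/(2*(-5/4)) = 71/21 - (-4399)*(-4)/(2*5) = 71/21 - 53/2*332/5 = 71/21 - 8798/5 = -184403/105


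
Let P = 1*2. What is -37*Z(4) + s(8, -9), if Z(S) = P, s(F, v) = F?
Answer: -66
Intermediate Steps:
P = 2
Z(S) = 2
-37*Z(4) + s(8, -9) = -37*2 + 8 = -74 + 8 = -66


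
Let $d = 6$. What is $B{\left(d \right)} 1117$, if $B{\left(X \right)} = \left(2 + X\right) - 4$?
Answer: $4468$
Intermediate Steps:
$B{\left(X \right)} = -2 + X$
$B{\left(d \right)} 1117 = \left(-2 + 6\right) 1117 = 4 \cdot 1117 = 4468$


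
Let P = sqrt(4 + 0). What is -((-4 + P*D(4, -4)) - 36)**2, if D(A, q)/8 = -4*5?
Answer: -129600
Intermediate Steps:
D(A, q) = -160 (D(A, q) = 8*(-4*5) = 8*(-20) = -160)
P = 2 (P = sqrt(4) = 2)
-((-4 + P*D(4, -4)) - 36)**2 = -((-4 + 2*(-160)) - 36)**2 = -((-4 - 320) - 36)**2 = -(-324 - 36)**2 = -1*(-360)**2 = -1*129600 = -129600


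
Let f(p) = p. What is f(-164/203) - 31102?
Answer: -6313870/203 ≈ -31103.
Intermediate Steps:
f(-164/203) - 31102 = -164/203 - 31102 = -6313870/203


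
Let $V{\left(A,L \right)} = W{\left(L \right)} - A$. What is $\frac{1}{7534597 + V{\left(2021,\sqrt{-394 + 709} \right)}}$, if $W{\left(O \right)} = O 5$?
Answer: $\frac{7532576}{56739701187901} - \frac{15 \sqrt{35}}{56739701187901} \approx 1.3276 \cdot 10^{-7}$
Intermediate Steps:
$W{\left(O \right)} = 5 O$
$V{\left(A,L \right)} = - A + 5 L$ ($V{\left(A,L \right)} = 5 L - A = - A + 5 L$)
$\frac{1}{7534597 + V{\left(2021,\sqrt{-394 + 709} \right)}} = \frac{1}{7534597 + \left(\left(-1\right) 2021 + 5 \sqrt{-394 + 709}\right)} = \frac{1}{7534597 - \left(2021 - 5 \sqrt{315}\right)} = \frac{1}{7534597 - \left(2021 - 5 \cdot 3 \sqrt{35}\right)} = \frac{1}{7534597 - \left(2021 - 15 \sqrt{35}\right)} = \frac{1}{7532576 + 15 \sqrt{35}}$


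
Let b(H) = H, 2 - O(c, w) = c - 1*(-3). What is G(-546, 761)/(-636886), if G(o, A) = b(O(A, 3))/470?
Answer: 381/149668210 ≈ 2.5456e-6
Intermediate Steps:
O(c, w) = -1 - c (O(c, w) = 2 - (c - 1*(-3)) = 2 - (c + 3) = 2 - (3 + c) = 2 + (-3 - c) = -1 - c)
G(o, A) = -1/470 - A/470 (G(o, A) = (-1 - A)/470 = (-1 - A)*(1/470) = -1/470 - A/470)
G(-546, 761)/(-636886) = (-1/470 - 1/470*761)/(-636886) = (-1/470 - 761/470)*(-1/636886) = -381/235*(-1/636886) = 381/149668210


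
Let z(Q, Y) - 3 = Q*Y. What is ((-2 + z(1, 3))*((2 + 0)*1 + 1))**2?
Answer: 144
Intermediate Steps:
z(Q, Y) = 3 + Q*Y
((-2 + z(1, 3))*((2 + 0)*1 + 1))**2 = ((-2 + (3 + 1*3))*((2 + 0)*1 + 1))**2 = ((-2 + (3 + 3))*(2*1 + 1))**2 = ((-2 + 6)*(2 + 1))**2 = (4*3)**2 = 12**2 = 144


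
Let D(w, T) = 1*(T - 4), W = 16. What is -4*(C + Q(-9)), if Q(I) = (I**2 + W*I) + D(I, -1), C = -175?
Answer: 972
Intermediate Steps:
D(w, T) = -4 + T (D(w, T) = 1*(-4 + T) = -4 + T)
Q(I) = -5 + I**2 + 16*I (Q(I) = (I**2 + 16*I) + (-4 - 1) = (I**2 + 16*I) - 5 = -5 + I**2 + 16*I)
-4*(C + Q(-9)) = -4*(-175 + (-5 + (-9)**2 + 16*(-9))) = -4*(-175 + (-5 + 81 - 144)) = -4*(-175 - 68) = -4*(-243) = 972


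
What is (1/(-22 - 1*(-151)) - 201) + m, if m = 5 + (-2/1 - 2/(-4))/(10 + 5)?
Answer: -252959/1290 ≈ -196.09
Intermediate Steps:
m = 49/10 (m = 5 + (-2*1 - 2*(-¼))/15 = 5 + (-2 + ½)*(1/15) = 5 - 3/2*1/15 = 5 - ⅒ = 49/10 ≈ 4.9000)
(1/(-22 - 1*(-151)) - 201) + m = (1/(-22 - 1*(-151)) - 201) + 49/10 = (1/(-22 + 151) - 201) + 49/10 = (1/129 - 201) + 49/10 = -25928/129 + 49/10 = -252959/1290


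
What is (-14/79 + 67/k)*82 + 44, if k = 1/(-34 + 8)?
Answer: -11282348/79 ≈ -1.4281e+5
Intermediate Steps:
k = -1/26 (k = 1/(-26) = -1/26 ≈ -0.038462)
(-14/79 + 67/k)*82 + 44 = (-14/79 + 67/(-1/26))*82 + 44 = (-14*1/79 + 67*(-26))*82 + 44 = (-14/79 - 1742)*82 + 44 = -137632/79*82 + 44 = -11285824/79 + 44 = -11282348/79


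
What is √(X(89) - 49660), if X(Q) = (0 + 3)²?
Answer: I*√49651 ≈ 222.82*I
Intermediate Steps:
X(Q) = 9 (X(Q) = 3² = 9)
√(X(89) - 49660) = √(9 - 49660) = √(-49651) = I*√49651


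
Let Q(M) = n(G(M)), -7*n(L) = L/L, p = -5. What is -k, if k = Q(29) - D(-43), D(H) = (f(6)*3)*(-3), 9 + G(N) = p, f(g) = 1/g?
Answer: -19/14 ≈ -1.3571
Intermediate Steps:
G(N) = -14 (G(N) = -9 - 5 = -14)
n(L) = -⅐ (n(L) = -L/(7*L) = -⅐*1 = -⅐)
Q(M) = -⅐
D(H) = -3/2 (D(H) = (3/6)*(-3) = ((⅙)*3)*(-3) = (½)*(-3) = -3/2)
k = 19/14 (k = -⅐ - 1*(-3/2) = -⅐ + 3/2 = 19/14 ≈ 1.3571)
-k = -1*19/14 = -19/14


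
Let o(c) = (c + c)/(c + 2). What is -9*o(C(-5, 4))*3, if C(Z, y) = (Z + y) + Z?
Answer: -81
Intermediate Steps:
C(Z, y) = y + 2*Z
o(c) = 2*c/(2 + c) (o(c) = (2*c)/(2 + c) = 2*c/(2 + c))
-9*o(C(-5, 4))*3 = -18*(4 + 2*(-5))/(2 + (4 + 2*(-5)))*3 = -18*(4 - 10)/(2 + (4 - 10))*3 = -18*(-6)/(2 - 6)*3 = -18*(-6)/(-4)*3 = -18*(-6)*(-1)/4*3 = -9*3*3 = -27*3 = -81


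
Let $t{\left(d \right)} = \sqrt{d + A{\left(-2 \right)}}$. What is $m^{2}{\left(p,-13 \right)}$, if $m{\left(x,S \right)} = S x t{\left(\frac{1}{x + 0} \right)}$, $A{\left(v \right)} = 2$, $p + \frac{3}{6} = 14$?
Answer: $63882$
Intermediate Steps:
$p = \frac{27}{2}$ ($p = - \frac{1}{2} + 14 = \frac{27}{2} \approx 13.5$)
$t{\left(d \right)} = \sqrt{2 + d}$ ($t{\left(d \right)} = \sqrt{d + 2} = \sqrt{2 + d}$)
$m{\left(x,S \right)} = S x \sqrt{2 + \frac{1}{x}}$ ($m{\left(x,S \right)} = S x \sqrt{2 + \frac{1}{x + 0}} = S x \sqrt{2 + \frac{1}{x}}$)
$m^{2}{\left(p,-13 \right)} = \left(\left(-13\right) \frac{27}{2} \sqrt{2 + \frac{1}{\frac{27}{2}}}\right)^{2} = \left(\left(-13\right) \frac{27}{2} \sqrt{2 + \frac{2}{27}}\right)^{2} = \left(\left(-13\right) \frac{27}{2} \sqrt{\frac{56}{27}}\right)^{2} = \left(\left(-13\right) \frac{27}{2} \frac{2 \sqrt{42}}{9}\right)^{2} = \left(- 39 \sqrt{42}\right)^{2} = 63882$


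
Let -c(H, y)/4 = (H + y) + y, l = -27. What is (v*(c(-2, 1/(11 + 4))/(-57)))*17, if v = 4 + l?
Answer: 43792/855 ≈ 51.219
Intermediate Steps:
c(H, y) = -8*y - 4*H (c(H, y) = -4*((H + y) + y) = -4*(H + 2*y) = -8*y - 4*H)
v = -23 (v = 4 - 27 = -23)
(v*(c(-2, 1/(11 + 4))/(-57)))*17 = -23*(-8/(11 + 4) - 4*(-2))/(-57)*17 = -23*(-8/15 + 8)*(-1)/57*17 = -2576*(-1)/(15*57)*17 = -23*(-112/855)*17 = (2576/855)*17 = 43792/855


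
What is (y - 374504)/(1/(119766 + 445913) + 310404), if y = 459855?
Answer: 6897324047/25084146331 ≈ 0.27497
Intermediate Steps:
(y - 374504)/(1/(119766 + 445913) + 310404) = (459855 - 374504)/(1/(119766 + 445913) + 310404) = 85351/(1/565679 + 310404) = 85351/(175589024317/565679) = 85351*(565679/175589024317) = 6897324047/25084146331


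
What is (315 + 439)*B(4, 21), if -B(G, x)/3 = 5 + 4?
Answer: -20358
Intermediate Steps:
B(G, x) = -27 (B(G, x) = -3*(5 + 4) = -3*9 = -27)
(315 + 439)*B(4, 21) = (315 + 439)*(-27) = 754*(-27) = -20358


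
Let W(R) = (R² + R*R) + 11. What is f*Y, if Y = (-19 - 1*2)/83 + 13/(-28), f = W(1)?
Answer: -21671/2324 ≈ -9.3249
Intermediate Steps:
W(R) = 11 + 2*R² (W(R) = (R² + R²) + 11 = 2*R² + 11 = 11 + 2*R²)
f = 13 (f = 11 + 2*1² = 11 + 2*1 = 11 + 2 = 13)
Y = -1667/2324 (Y = (-19 - 2)*(1/83) + 13*(-1/28) = -21*1/83 - 13/28 = -21/83 - 13/28 = -1667/2324 ≈ -0.71730)
f*Y = 13*(-1667/2324) = -21671/2324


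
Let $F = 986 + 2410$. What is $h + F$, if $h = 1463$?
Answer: $4859$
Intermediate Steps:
$F = 3396$
$h + F = 1463 + 3396 = 4859$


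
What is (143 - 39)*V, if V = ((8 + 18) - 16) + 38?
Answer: 4992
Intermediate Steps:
V = 48 (V = (26 - 16) + 38 = 10 + 38 = 48)
(143 - 39)*V = (143 - 39)*48 = 104*48 = 4992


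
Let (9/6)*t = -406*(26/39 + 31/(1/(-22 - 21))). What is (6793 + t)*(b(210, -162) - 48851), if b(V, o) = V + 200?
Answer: -53393301047/3 ≈ -1.7798e+10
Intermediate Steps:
b(V, o) = 200 + V
t = 3245564/9 (t = 2*(-406*(26/39 + 31/(1/(-22 - 21))))/3 = 2*(-406*(26*(1/39) + 31/(1/(-43))))/3 = 2*(-406*(⅔ + 31/(-1/43)))/3 = 2*(-406*(⅔ + 31*(-43)))/3 = 2*(-406*(⅔ - 1333))/3 = 2*(-406*(-3997/3))/3 = (⅔)*(1622782/3) = 3245564/9 ≈ 3.6062e+5)
(6793 + t)*(b(210, -162) - 48851) = (6793 + 3245564/9)*((200 + 210) - 48851) = 3306701*(410 - 48851)/9 = (3306701/9)*(-48441) = -53393301047/3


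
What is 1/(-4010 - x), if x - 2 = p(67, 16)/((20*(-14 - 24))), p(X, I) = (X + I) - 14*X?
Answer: -8/32105 ≈ -0.00024918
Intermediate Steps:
p(X, I) = I - 13*X (p(X, I) = (I + X) - 14*X = I - 13*X)
x = 25/8 (x = 2 + (16 - 13*67)/((20*(-14 - 24))) = 2 + (16 - 871)/((20*(-38))) = 2 - 855/(-760) = 2 - 855*(-1/760) = 2 + 9/8 = 25/8 ≈ 3.1250)
1/(-4010 - x) = 1/(-4010 - 1*25/8) = 1/(-4010 - 25/8) = 1/(-32105/8) = -8/32105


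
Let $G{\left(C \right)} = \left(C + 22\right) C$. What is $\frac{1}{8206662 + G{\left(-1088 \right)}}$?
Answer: $\frac{1}{9366470} \approx 1.0676 \cdot 10^{-7}$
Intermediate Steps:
$G{\left(C \right)} = C \left(22 + C\right)$ ($G{\left(C \right)} = \left(22 + C\right) C = C \left(22 + C\right)$)
$\frac{1}{8206662 + G{\left(-1088 \right)}} = \frac{1}{8206662 - 1088 \left(22 - 1088\right)} = \frac{1}{8206662 - -1159808} = \frac{1}{8206662 + 1159808} = \frac{1}{9366470}$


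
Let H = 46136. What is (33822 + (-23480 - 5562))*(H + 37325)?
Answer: 398943580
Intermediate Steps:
(33822 + (-23480 - 5562))*(H + 37325) = (33822 + (-23480 - 5562))*(46136 + 37325) = (33822 - 29042)*83461 = 4780*83461 = 398943580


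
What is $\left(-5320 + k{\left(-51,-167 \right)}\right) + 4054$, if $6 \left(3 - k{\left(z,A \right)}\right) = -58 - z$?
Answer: $- \frac{7571}{6} \approx -1261.8$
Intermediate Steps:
$k{\left(z,A \right)} = \frac{38}{3} + \frac{z}{6}$ ($k{\left(z,A \right)} = 3 - \frac{-58 - z}{6} = 3 + \left(\frac{29}{3} + \frac{z}{6}\right) = \frac{38}{3} + \frac{z}{6}$)
$\left(-5320 + k{\left(-51,-167 \right)}\right) + 4054 = \left(-5320 + \left(\frac{38}{3} + \frac{1}{6} \left(-51\right)\right)\right) + 4054 = \left(-5320 + \left(\frac{38}{3} - \frac{17}{2}\right)\right) + 4054 = \left(-5320 + \frac{25}{6}\right) + 4054 = - \frac{31895}{6} + 4054 = - \frac{7571}{6}$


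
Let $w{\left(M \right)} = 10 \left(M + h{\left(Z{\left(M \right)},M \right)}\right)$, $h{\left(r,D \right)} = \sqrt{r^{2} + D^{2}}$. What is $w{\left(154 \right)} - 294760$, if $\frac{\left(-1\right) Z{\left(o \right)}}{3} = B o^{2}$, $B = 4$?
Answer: $-293220 + 1540 \sqrt{3415105} \approx 2.5527 \cdot 10^{6}$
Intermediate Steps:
$Z{\left(o \right)} = - 12 o^{2}$ ($Z{\left(o \right)} = - 3 \cdot 4 o^{2} = - 12 o^{2}$)
$h{\left(r,D \right)} = \sqrt{D^{2} + r^{2}}$
$w{\left(M \right)} = 10 M + 10 \sqrt{M^{2} + 144 M^{4}}$ ($w{\left(M \right)} = 10 \left(M + \sqrt{M^{2} + \left(- 12 M^{2}\right)^{2}}\right) = 10 \left(M + \sqrt{M^{2} + 144 M^{4}}\right) = 10 M + 10 \sqrt{M^{2} + 144 M^{4}}$)
$w{\left(154 \right)} - 294760 = \left(10 \cdot 154 + 10 \sqrt{154^{2} \left(1 + 144 \cdot 154^{2}\right)}\right) - 294760 = \left(1540 + 10 \sqrt{23716 \left(1 + 144 \cdot 23716\right)}\right) - 294760 = \left(1540 + 10 \sqrt{23716 \left(1 + 3415104\right)}\right) - 294760 = \left(1540 + 10 \sqrt{23716 \cdot 3415105}\right) - 294760 = \left(1540 + 10 \sqrt{80992630180}\right) - 294760 = \left(1540 + 10 \cdot 154 \sqrt{3415105}\right) - 294760 = \left(1540 + 1540 \sqrt{3415105}\right) - 294760 = -293220 + 1540 \sqrt{3415105}$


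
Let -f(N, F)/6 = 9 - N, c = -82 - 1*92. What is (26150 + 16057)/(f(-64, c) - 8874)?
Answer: -14069/3104 ≈ -4.5325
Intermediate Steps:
c = -174 (c = -82 - 92 = -174)
f(N, F) = -54 + 6*N (f(N, F) = -6*(9 - N) = -54 + 6*N)
(26150 + 16057)/(f(-64, c) - 8874) = (26150 + 16057)/((-54 + 6*(-64)) - 8874) = 42207/((-54 - 384) - 8874) = 42207/(-438 - 8874) = 42207/(-9312) = 42207*(-1/9312) = -14069/3104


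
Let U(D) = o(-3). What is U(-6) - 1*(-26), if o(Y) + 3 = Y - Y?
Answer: 23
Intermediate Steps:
o(Y) = -3 (o(Y) = -3 + (Y - Y) = -3 + 0 = -3)
U(D) = -3
U(-6) - 1*(-26) = -3 - 1*(-26) = -3 + 26 = 23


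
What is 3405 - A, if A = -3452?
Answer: 6857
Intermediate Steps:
3405 - A = 3405 - 1*(-3452) = 3405 + 3452 = 6857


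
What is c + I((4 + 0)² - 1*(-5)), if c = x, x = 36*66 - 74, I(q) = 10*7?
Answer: 2372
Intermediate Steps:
I(q) = 70
x = 2302 (x = 2376 - 74 = 2302)
c = 2302
c + I((4 + 0)² - 1*(-5)) = 2302 + 70 = 2372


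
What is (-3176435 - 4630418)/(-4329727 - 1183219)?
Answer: 7806853/5512946 ≈ 1.4161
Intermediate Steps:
(-3176435 - 4630418)/(-4329727 - 1183219) = -7806853/(-5512946) = -7806853*(-1/5512946) = 7806853/5512946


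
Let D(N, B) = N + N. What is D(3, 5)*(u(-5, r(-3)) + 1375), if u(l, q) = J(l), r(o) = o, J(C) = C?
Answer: 8220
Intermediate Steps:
u(l, q) = l
D(N, B) = 2*N
D(3, 5)*(u(-5, r(-3)) + 1375) = (2*3)*(-5 + 1375) = 6*1370 = 8220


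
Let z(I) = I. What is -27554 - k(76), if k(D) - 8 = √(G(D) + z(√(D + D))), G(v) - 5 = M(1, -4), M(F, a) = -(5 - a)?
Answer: -27562 - √(-4 + 2*√38) ≈ -27565.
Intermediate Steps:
M(F, a) = -5 + a
G(v) = -4 (G(v) = 5 + (-5 - 4) = 5 - 9 = -4)
k(D) = 8 + √(-4 + √2*√D) (k(D) = 8 + √(-4 + √(D + D)) = 8 + √(-4 + √(2*D)) = 8 + √(-4 + √2*√D))
-27554 - k(76) = -27554 - (8 + √(-4 + √2*√76)) = -27554 - (8 + √(-4 + √2*(2*√19))) = -27554 - (8 + √(-4 + 2*√38)) = -27554 + (-8 - √(-4 + 2*√38)) = -27562 - √(-4 + 2*√38)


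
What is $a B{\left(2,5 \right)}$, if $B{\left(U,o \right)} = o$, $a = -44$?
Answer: $-220$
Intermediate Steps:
$a B{\left(2,5 \right)} = \left(-44\right) 5 = -220$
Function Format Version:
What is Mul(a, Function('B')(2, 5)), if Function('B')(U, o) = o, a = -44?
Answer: -220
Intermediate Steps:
Mul(a, Function('B')(2, 5)) = Mul(-44, 5) = -220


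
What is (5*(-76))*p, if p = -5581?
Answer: 2120780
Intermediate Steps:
(5*(-76))*p = (5*(-76))*(-5581) = -380*(-5581) = 2120780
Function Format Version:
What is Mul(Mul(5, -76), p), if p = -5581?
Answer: 2120780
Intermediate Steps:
Mul(Mul(5, -76), p) = Mul(Mul(5, -76), -5581) = Mul(-380, -5581) = 2120780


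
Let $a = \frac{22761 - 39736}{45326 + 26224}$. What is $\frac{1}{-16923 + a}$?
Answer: $- \frac{2862}{48434305} \approx -5.909 \cdot 10^{-5}$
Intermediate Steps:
$a = - \frac{679}{2862}$ ($a = \frac{22761 - 39736}{71550} = \left(-16975\right) \frac{1}{71550} = - \frac{679}{2862} \approx -0.23725$)
$\frac{1}{-16923 + a} = \frac{1}{-16923 - \frac{679}{2862}} = \frac{1}{- \frac{48434305}{2862}} = - \frac{2862}{48434305}$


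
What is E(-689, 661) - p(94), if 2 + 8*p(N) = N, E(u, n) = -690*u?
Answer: 950797/2 ≈ 4.7540e+5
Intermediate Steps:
p(N) = -1/4 + N/8
E(-689, 661) - p(94) = -690*(-689) - (-1/4 + (1/8)*94) = 475410 - (-1/4 + 47/4) = 475410 - 1*23/2 = 475410 - 23/2 = 950797/2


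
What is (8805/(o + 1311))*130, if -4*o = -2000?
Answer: 1144650/1811 ≈ 632.05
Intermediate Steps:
o = 500 (o = -1/4*(-2000) = 500)
(8805/(o + 1311))*130 = (8805/(500 + 1311))*130 = (8805/1811)*130 = 1144650/1811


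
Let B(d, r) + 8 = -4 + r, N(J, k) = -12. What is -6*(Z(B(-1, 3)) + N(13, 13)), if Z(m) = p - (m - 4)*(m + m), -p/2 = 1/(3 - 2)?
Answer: 1488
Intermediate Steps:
B(d, r) = -12 + r (B(d, r) = -8 + (-4 + r) = -12 + r)
p = -2 (p = -2/(3 - 2) = -2/1 = -2*1 = -2)
Z(m) = -2 - 2*m*(-4 + m) (Z(m) = -2 - (m - 4)*(m + m) = -2 - (-4 + m)*2*m = -2 - 2*m*(-4 + m))
-6*(Z(B(-1, 3)) + N(13, 13)) = -6*((-2 - 2*(-12 + 3)**2 + 8*(-12 + 3)) - 12) = -6*((-2 - 2*(-9)**2 + 8*(-9)) - 12) = -6*((-2 - 2*81 - 72) - 12) = -6*((-2 - 162 - 72) - 12) = -6*(-236 - 12) = -6*(-248) = 1488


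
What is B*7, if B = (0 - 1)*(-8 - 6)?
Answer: 98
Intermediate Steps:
B = 14 (B = -1*(-14) = 14)
B*7 = 14*7 = 98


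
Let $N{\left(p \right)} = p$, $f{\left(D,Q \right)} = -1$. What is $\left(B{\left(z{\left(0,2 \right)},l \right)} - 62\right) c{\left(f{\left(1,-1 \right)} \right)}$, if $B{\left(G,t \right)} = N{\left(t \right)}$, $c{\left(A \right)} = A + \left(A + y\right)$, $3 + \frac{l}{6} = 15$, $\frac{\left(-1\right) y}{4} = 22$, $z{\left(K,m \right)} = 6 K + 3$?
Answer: $-900$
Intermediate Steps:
$z{\left(K,m \right)} = 3 + 6 K$
$y = -88$ ($y = \left(-4\right) 22 = -88$)
$l = 72$ ($l = -18 + 6 \cdot 15 = -18 + 90 = 72$)
$c{\left(A \right)} = -88 + 2 A$ ($c{\left(A \right)} = A + \left(A - 88\right) = A + \left(-88 + A\right) = -88 + 2 A$)
$B{\left(G,t \right)} = t$
$\left(B{\left(z{\left(0,2 \right)},l \right)} - 62\right) c{\left(f{\left(1,-1 \right)} \right)} = \left(72 - 62\right) \left(-88 + 2 \left(-1\right)\right) = 10 \left(-88 - 2\right) = 10 \left(-90\right) = -900$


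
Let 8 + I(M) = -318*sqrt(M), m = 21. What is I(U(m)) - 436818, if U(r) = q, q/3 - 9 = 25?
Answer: -436826 - 318*sqrt(102) ≈ -4.4004e+5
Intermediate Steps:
q = 102 (q = 27 + 3*25 = 27 + 75 = 102)
U(r) = 102
I(M) = -8 - 318*sqrt(M)
I(U(m)) - 436818 = (-8 - 318*sqrt(102)) - 436818 = -436826 - 318*sqrt(102)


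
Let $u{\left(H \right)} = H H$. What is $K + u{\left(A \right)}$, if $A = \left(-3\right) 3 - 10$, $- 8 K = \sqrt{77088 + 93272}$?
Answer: $361 - \frac{\sqrt{42590}}{4} \approx 309.41$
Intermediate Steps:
$K = - \frac{\sqrt{42590}}{4}$ ($K = - \frac{\sqrt{77088 + 93272}}{8} = - \frac{\sqrt{170360}}{8} = - \frac{2 \sqrt{42590}}{8} = - \frac{\sqrt{42590}}{4} \approx -51.593$)
$A = -19$ ($A = -9 - 10 = -19$)
$u{\left(H \right)} = H^{2}$
$K + u{\left(A \right)} = - \frac{\sqrt{42590}}{4} + \left(-19\right)^{2} = - \frac{\sqrt{42590}}{4} + 361 = 361 - \frac{\sqrt{42590}}{4}$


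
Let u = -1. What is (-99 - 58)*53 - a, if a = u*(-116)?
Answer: -8437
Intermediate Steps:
a = 116 (a = -1*(-116) = 116)
(-99 - 58)*53 - a = (-99 - 58)*53 - 1*116 = -157*53 - 116 = -8321 - 116 = -8437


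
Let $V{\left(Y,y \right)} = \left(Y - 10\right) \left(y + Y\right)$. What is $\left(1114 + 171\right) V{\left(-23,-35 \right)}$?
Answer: $2459490$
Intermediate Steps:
$V{\left(Y,y \right)} = \left(-10 + Y\right) \left(Y + y\right)$
$\left(1114 + 171\right) V{\left(-23,-35 \right)} = \left(1114 + 171\right) \left(\left(-23\right)^{2} - -230 - -350 - -805\right) = 1285 \left(529 + 230 + 350 + 805\right) = 1285 \cdot 1914 = 2459490$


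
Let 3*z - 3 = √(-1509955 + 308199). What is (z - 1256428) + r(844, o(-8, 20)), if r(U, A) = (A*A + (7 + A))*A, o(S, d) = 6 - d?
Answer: -1259073 + 2*I*√300439/3 ≈ -1.2591e+6 + 365.42*I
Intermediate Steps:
r(U, A) = A*(7 + A + A²) (r(U, A) = (A² + (7 + A))*A = (7 + A + A²)*A = A*(7 + A + A²))
z = 1 + 2*I*√300439/3 (z = 1 + √(-1509955 + 308199)/3 = 1 + √(-1201756)/3 = 1 + (2*I*√300439)/3 = 1 + 2*I*√300439/3 ≈ 1.0 + 365.42*I)
(z - 1256428) + r(844, o(-8, 20)) = ((1 + 2*I*√300439/3) - 1256428) + (6 - 1*20)*(7 + (6 - 1*20) + (6 - 1*20)²) = (-1256427 + 2*I*√300439/3) + (6 - 20)*(7 + (6 - 20) + (6 - 20)²) = (-1256427 + 2*I*√300439/3) - 14*(7 - 14 + (-14)²) = (-1256427 + 2*I*√300439/3) - 14*(7 - 14 + 196) = (-1256427 + 2*I*√300439/3) - 14*189 = (-1256427 + 2*I*√300439/3) - 2646 = -1259073 + 2*I*√300439/3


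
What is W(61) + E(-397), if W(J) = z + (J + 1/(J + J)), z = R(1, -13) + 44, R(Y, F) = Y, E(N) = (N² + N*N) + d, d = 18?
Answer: 38471725/122 ≈ 3.1534e+5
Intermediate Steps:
E(N) = 18 + 2*N² (E(N) = (N² + N*N) + 18 = (N² + N²) + 18 = 2*N² + 18 = 18 + 2*N²)
z = 45 (z = 1 + 44 = 45)
W(J) = 45 + J + 1/(2*J) (W(J) = 45 + (J + 1/(J + J)) = 45 + (J + 1/(2*J)) = 45 + J + 1/(2*J))
W(61) + E(-397) = (45 + 61 + (½)/61) + (18 + 2*(-397)²) = (45 + 61 + (½)*(1/61)) + (18 + 2*157609) = (45 + 61 + 1/122) + (18 + 315218) = 12933/122 + 315236 = 38471725/122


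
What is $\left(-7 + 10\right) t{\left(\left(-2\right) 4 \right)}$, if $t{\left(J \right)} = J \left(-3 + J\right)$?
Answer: $264$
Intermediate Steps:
$\left(-7 + 10\right) t{\left(\left(-2\right) 4 \right)} = \left(-7 + 10\right) \left(-2\right) 4 \left(-3 - 8\right) = 3 \left(- 8 \left(-3 - 8\right)\right) = 3 \left(\left(-8\right) \left(-11\right)\right) = 3 \cdot 88 = 264$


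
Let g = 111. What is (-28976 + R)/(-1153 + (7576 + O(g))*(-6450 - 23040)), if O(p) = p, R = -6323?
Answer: 3209/20608253 ≈ 0.00015571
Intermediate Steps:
(-28976 + R)/(-1153 + (7576 + O(g))*(-6450 - 23040)) = (-28976 - 6323)/(-1153 + (7576 + 111)*(-6450 - 23040)) = -35299/(-1153 + 7687*(-29490)) = -35299/(-1153 - 226689630) = -35299/(-226690783) = -35299*(-1/226690783) = 3209/20608253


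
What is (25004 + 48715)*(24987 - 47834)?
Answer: -1684257993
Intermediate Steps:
(25004 + 48715)*(24987 - 47834) = 73719*(-22847) = -1684257993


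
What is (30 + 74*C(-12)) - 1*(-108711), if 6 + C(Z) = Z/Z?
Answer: 108371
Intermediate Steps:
C(Z) = -5 (C(Z) = -6 + Z/Z = -6 + 1 = -5)
(30 + 74*C(-12)) - 1*(-108711) = (30 + 74*(-5)) - 1*(-108711) = (30 - 370) + 108711 = -340 + 108711 = 108371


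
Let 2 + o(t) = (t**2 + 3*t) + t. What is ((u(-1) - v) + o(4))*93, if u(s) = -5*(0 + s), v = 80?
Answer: -4185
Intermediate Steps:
o(t) = -2 + t**2 + 4*t (o(t) = -2 + ((t**2 + 3*t) + t) = -2 + (t**2 + 4*t) = -2 + t**2 + 4*t)
u(s) = -5*s
((u(-1) - v) + o(4))*93 = ((-5*(-1) - 1*80) + (-2 + 4**2 + 4*4))*93 = ((5 - 80) + (-2 + 16 + 16))*93 = (-75 + 30)*93 = -45*93 = -4185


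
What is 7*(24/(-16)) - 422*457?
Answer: -385729/2 ≈ -1.9286e+5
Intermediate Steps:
7*(24/(-16)) - 422*457 = 7*(24*(-1/16)) - 192854 = 7*(-3/2) - 192854 = -21/2 - 192854 = -385729/2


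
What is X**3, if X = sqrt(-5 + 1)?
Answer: -8*I ≈ -8.0*I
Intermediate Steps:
X = 2*I (X = sqrt(-4) = 2*I ≈ 2.0*I)
X**3 = (2*I)**3 = -8*I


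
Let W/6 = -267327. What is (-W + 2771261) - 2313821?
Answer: 2061402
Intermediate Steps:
W = -1603962 (W = 6*(-267327) = -1603962)
(-W + 2771261) - 2313821 = (-1*(-1603962) + 2771261) - 2313821 = (1603962 + 2771261) - 2313821 = 4375223 - 2313821 = 2061402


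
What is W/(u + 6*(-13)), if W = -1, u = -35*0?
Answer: 1/78 ≈ 0.012821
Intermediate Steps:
u = 0
W/(u + 6*(-13)) = -1/(0 + 6*(-13)) = -1/(0 - 78) = -1/(-78) = -1*(-1/78) = 1/78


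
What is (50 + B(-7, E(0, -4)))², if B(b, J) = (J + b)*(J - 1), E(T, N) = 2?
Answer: 2025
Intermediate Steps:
B(b, J) = (-1 + J)*(J + b) (B(b, J) = (J + b)*(-1 + J) = (-1 + J)*(J + b))
(50 + B(-7, E(0, -4)))² = (50 + (2² - 1*2 - 1*(-7) + 2*(-7)))² = (50 + (4 - 2 + 7 - 14))² = (50 - 5)² = 45² = 2025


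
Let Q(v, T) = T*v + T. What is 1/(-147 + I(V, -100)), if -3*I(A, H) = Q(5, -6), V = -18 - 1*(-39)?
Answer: -1/135 ≈ -0.0074074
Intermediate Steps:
V = 21 (V = -18 + 39 = 21)
Q(v, T) = T + T*v
I(A, H) = 12 (I(A, H) = -(-2)*(1 + 5) = -(-2)*6 = -⅓*(-36) = 12)
1/(-147 + I(V, -100)) = 1/(-147 + 12) = 1/(-135) = -1/135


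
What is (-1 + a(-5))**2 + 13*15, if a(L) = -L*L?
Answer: 871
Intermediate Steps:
a(L) = -L**2
(-1 + a(-5))**2 + 13*15 = (-1 - 1*(-5)**2)**2 + 13*15 = (-1 - 1*25)**2 + 195 = (-1 - 25)**2 + 195 = (-26)**2 + 195 = 676 + 195 = 871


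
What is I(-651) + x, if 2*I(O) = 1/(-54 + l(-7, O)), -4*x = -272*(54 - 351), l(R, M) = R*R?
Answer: -201961/10 ≈ -20196.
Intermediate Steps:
l(R, M) = R²
x = -20196 (x = -(-68)*(54 - 351) = -(-68)*(-297) = -¼*80784 = -20196)
I(O) = -⅒ (I(O) = 1/(2*(-54 + (-7)²)) = 1/(2*(-54 + 49)) = (½)/(-5) = (½)*(-⅕) = -⅒)
I(-651) + x = -⅒ - 20196 = -201961/10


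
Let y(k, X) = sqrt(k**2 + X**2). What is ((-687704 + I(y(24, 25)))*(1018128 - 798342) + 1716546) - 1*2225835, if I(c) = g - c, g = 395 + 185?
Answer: -151020744753 - 219786*sqrt(1201) ≈ -1.5103e+11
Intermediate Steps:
g = 580
y(k, X) = sqrt(X**2 + k**2)
I(c) = 580 - c
((-687704 + I(y(24, 25)))*(1018128 - 798342) + 1716546) - 1*2225835 = ((-687704 + (580 - sqrt(25**2 + 24**2)))*(1018128 - 798342) + 1716546) - 1*2225835 = ((-687704 + (580 - sqrt(625 + 576)))*219786 + 1716546) - 2225835 = ((-687704 + (580 - sqrt(1201)))*219786 + 1716546) - 2225835 = ((-687124 - sqrt(1201))*219786 + 1716546) - 2225835 = ((-151020235464 - 219786*sqrt(1201)) + 1716546) - 2225835 = (-151018518918 - 219786*sqrt(1201)) - 2225835 = -151020744753 - 219786*sqrt(1201)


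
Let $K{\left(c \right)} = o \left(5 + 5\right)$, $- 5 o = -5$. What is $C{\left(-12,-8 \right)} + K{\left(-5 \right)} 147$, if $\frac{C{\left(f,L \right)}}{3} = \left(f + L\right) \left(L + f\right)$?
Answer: $2670$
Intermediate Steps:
$o = 1$ ($o = \left(- \frac{1}{5}\right) \left(-5\right) = 1$)
$C{\left(f,L \right)} = 3 \left(L + f\right)^{2}$ ($C{\left(f,L \right)} = 3 \left(f + L\right) \left(L + f\right) = 3 \left(L + f\right) \left(L + f\right) = 3 \left(L + f\right)^{2}$)
$K{\left(c \right)} = 10$ ($K{\left(c \right)} = 1 \left(5 + 5\right) = 1 \cdot 10 = 10$)
$C{\left(-12,-8 \right)} + K{\left(-5 \right)} 147 = 3 \left(-8 - 12\right)^{2} + 10 \cdot 147 = 3 \left(-20\right)^{2} + 1470 = 3 \cdot 400 + 1470 = 1200 + 1470 = 2670$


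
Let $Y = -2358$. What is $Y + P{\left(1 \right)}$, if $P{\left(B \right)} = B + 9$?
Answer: $-2348$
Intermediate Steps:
$P{\left(B \right)} = 9 + B$
$Y + P{\left(1 \right)} = -2358 + \left(9 + 1\right) = -2358 + 10 = -2348$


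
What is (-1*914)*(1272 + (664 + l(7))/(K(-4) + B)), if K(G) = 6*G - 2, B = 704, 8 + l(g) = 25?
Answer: -131478443/113 ≈ -1.1635e+6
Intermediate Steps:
l(g) = 17 (l(g) = -8 + 25 = 17)
K(G) = -2 + 6*G
(-1*914)*(1272 + (664 + l(7))/(K(-4) + B)) = (-1*914)*(1272 + (664 + 17)/((-2 + 6*(-4)) + 704)) = -914*(1272 + 681/((-2 - 24) + 704)) = -914*(1272 + 681/(-26 + 704)) = -914*(1272 + 681/678) = -914*(1272 + 681*(1/678)) = -914*(1272 + 227/226) = -914*287699/226 = -131478443/113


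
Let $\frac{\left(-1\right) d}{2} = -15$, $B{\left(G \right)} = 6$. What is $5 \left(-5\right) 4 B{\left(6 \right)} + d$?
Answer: $-570$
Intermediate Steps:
$d = 30$ ($d = \left(-2\right) \left(-15\right) = 30$)
$5 \left(-5\right) 4 B{\left(6 \right)} + d = 5 \left(-5\right) 4 \cdot 6 + 30 = \left(-25\right) 4 \cdot 6 + 30 = \left(-100\right) 6 + 30 = -600 + 30 = -570$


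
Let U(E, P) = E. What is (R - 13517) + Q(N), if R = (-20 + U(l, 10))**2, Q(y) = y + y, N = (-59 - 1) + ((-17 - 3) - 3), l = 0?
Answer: -13283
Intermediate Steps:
N = -83 (N = -60 + (-20 - 3) = -60 - 23 = -83)
Q(y) = 2*y
R = 400 (R = (-20 + 0)**2 = (-20)**2 = 400)
(R - 13517) + Q(N) = (400 - 13517) + 2*(-83) = -13117 - 166 = -13283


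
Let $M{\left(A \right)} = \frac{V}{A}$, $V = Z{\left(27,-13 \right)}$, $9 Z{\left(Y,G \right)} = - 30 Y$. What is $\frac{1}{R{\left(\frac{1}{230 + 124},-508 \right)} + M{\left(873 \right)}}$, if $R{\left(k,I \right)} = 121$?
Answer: $\frac{97}{11727} \approx 0.0082715$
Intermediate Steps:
$Z{\left(Y,G \right)} = - \frac{10 Y}{3}$ ($Z{\left(Y,G \right)} = \frac{\left(-30\right) Y}{9} = - \frac{10 Y}{3}$)
$V = -90$ ($V = \left(- \frac{10}{3}\right) 27 = -90$)
$M{\left(A \right)} = - \frac{90}{A}$
$\frac{1}{R{\left(\frac{1}{230 + 124},-508 \right)} + M{\left(873 \right)}} = \frac{1}{121 - \frac{90}{873}} = \frac{1}{121 - \frac{10}{97}} = \frac{1}{\frac{11727}{97}} = \frac{97}{11727}$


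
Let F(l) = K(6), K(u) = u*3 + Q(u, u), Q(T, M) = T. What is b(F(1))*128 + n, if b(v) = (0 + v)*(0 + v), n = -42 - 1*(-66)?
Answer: 73752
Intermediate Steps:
n = 24 (n = -42 + 66 = 24)
K(u) = 4*u (K(u) = u*3 + u = 3*u + u = 4*u)
F(l) = 24 (F(l) = 4*6 = 24)
b(v) = v**2 (b(v) = v*v = v**2)
b(F(1))*128 + n = 24**2*128 + 24 = 576*128 + 24 = 73728 + 24 = 73752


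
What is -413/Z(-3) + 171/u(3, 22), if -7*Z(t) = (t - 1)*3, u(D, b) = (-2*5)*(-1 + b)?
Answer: -101527/420 ≈ -241.73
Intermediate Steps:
u(D, b) = 10 - 10*b (u(D, b) = -10*(-1 + b) = 10 - 10*b)
Z(t) = 3/7 - 3*t/7 (Z(t) = -(t - 1)*3/7 = -(-1 + t)*3/7 = -(-3 + 3*t)/7 = 3/7 - 3*t/7)
-413/Z(-3) + 171/u(3, 22) = -413/(3/7 - 3/7*(-3)) + 171/(10 - 10*22) = -413/(3/7 + 9/7) + 171/(10 - 220) = -413/12/7 + 171/(-210) = -413*7/12 + 171*(-1/210) = -2891/12 - 57/70 = -101527/420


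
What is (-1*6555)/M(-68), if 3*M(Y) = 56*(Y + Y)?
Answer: 19665/7616 ≈ 2.5821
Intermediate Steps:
M(Y) = 112*Y/3 (M(Y) = (56*(Y + Y))/3 = (56*(2*Y))/3 = (112*Y)/3 = 112*Y/3)
(-1*6555)/M(-68) = (-1*6555)/(((112/3)*(-68))) = -6555/(-7616/3) = -6555*(-3/7616) = 19665/7616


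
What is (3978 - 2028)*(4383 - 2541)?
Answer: 3591900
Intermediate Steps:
(3978 - 2028)*(4383 - 2541) = 1950*1842 = 3591900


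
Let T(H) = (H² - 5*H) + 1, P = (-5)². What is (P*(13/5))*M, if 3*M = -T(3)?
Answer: 325/3 ≈ 108.33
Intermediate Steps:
P = 25
T(H) = 1 + H² - 5*H
M = 5/3 (M = (-(1 + 3² - 5*3))/3 = (-(1 + 9 - 15))/3 = (-1*(-5))/3 = (⅓)*5 = 5/3 ≈ 1.6667)
(P*(13/5))*M = (25*(13/5))*(5/3) = 65*(5/3) = 325/3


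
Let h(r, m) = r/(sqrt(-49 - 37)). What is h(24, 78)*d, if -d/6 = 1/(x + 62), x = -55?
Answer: 72*I*sqrt(86)/301 ≈ 2.2183*I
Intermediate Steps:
d = -6/7 (d = -6/(-55 + 62) = -6/7 ≈ -0.85714)
h(r, m) = -I*r*sqrt(86)/86 (h(r, m) = r/(sqrt(-86)) = r/((I*sqrt(86))) = r*(-I*sqrt(86)/86) = -I*r*sqrt(86)/86)
h(24, 78)*d = -1/86*I*24*sqrt(86)*(-6/7) = -12*I*sqrt(86)/43*(-6/7) = 72*I*sqrt(86)/301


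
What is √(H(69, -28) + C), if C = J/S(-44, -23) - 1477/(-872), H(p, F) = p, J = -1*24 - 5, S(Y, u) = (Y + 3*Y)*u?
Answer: √860104816593/110308 ≈ 8.4075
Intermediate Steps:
S(Y, u) = 4*Y*u (S(Y, u) = (4*Y)*u = 4*Y*u)
J = -29 (J = -24 - 5 = -29)
C = 744201/441232 (C = -29/(4*(-44)*(-23)) - 1477/(-872) = -29/4048 - 1477*(-1/872) = -29*1/4048 + 1477/872 = -29/4048 + 1477/872 = 744201/441232 ≈ 1.6866)
√(H(69, -28) + C) = √(69 + 744201/441232) = √(31189209/441232) = √860104816593/110308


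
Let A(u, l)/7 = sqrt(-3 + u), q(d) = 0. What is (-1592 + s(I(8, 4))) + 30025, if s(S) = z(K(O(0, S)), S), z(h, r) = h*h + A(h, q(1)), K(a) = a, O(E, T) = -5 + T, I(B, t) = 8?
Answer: 28442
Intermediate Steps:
A(u, l) = 7*sqrt(-3 + u)
z(h, r) = h**2 + 7*sqrt(-3 + h) (z(h, r) = h*h + 7*sqrt(-3 + h) = h**2 + 7*sqrt(-3 + h))
s(S) = (-5 + S)**2 + 7*sqrt(-8 + S) (s(S) = (-5 + S)**2 + 7*sqrt(-3 + (-5 + S)) = (-5 + S)**2 + 7*sqrt(-8 + S))
(-1592 + s(I(8, 4))) + 30025 = (-1592 + ((-5 + 8)**2 + 7*sqrt(-8 + 8))) + 30025 = (-1592 + (3**2 + 7*sqrt(0))) + 30025 = (-1592 + (9 + 7*0)) + 30025 = (-1592 + (9 + 0)) + 30025 = (-1592 + 9) + 30025 = -1583 + 30025 = 28442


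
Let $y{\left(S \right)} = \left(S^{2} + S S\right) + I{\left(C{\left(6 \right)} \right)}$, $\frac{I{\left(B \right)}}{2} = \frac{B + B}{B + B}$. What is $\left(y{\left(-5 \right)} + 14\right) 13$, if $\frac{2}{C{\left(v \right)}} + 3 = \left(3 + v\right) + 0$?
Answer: $858$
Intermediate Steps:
$C{\left(v \right)} = \frac{2}{v}$ ($C{\left(v \right)} = \frac{2}{-3 + \left(\left(3 + v\right) + 0\right)} = \frac{2}{-3 + \left(3 + v\right)} = \frac{2}{v}$)
$I{\left(B \right)} = 2$ ($I{\left(B \right)} = 2 \frac{B + B}{B + B} = 2 \frac{2 B}{2 B} = 2 \cdot 2 B \frac{1}{2 B} = 2 \cdot 1 = 2$)
$y{\left(S \right)} = 2 + 2 S^{2}$ ($y{\left(S \right)} = \left(S^{2} + S S\right) + 2 = \left(S^{2} + S^{2}\right) + 2 = 2 S^{2} + 2 = 2 + 2 S^{2}$)
$\left(y{\left(-5 \right)} + 14\right) 13 = \left(\left(2 + 2 \left(-5\right)^{2}\right) + 14\right) 13 = \left(\left(2 + 2 \cdot 25\right) + 14\right) 13 = \left(\left(2 + 50\right) + 14\right) 13 = \left(52 + 14\right) 13 = 66 \cdot 13 = 858$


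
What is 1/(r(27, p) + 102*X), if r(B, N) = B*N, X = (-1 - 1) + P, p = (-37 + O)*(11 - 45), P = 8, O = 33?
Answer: 1/4284 ≈ 0.00023343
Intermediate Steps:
p = 136 (p = (-37 + 33)*(11 - 45) = -4*(-34) = 136)
X = 6 (X = (-1 - 1) + 8 = -2 + 8 = 6)
1/(r(27, p) + 102*X) = 1/(27*136 + 102*6) = 1/(3672 + 612) = 1/4284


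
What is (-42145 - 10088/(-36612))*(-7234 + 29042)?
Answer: -8412450458704/9153 ≈ -9.1909e+8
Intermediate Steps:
(-42145 - 10088/(-36612))*(-7234 + 29042) = (-42145 - 10088*(-1/36612))*21808 = (-42145 + 2522/9153)*21808 = -385750663/9153*21808 = -8412450458704/9153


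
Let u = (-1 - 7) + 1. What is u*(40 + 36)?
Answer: -532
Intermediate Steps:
u = -7 (u = -8 + 1 = -7)
u*(40 + 36) = -7*(40 + 36) = -7*76 = -532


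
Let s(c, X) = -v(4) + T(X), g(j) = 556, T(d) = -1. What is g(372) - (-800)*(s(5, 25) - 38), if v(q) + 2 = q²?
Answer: -41844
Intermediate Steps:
v(q) = -2 + q²
s(c, X) = -15 (s(c, X) = -(-2 + 4²) - 1 = -(-2 + 16) - 1 = -1*14 - 1 = -14 - 1 = -15)
g(372) - (-800)*(s(5, 25) - 38) = 556 - (-800)*(-15 - 38) = 556 - (-800)*(-53) = 556 - 1*42400 = 556 - 42400 = -41844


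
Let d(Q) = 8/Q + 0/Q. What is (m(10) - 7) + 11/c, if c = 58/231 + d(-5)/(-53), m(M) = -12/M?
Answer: 2660887/86090 ≈ 30.908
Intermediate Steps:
d(Q) = 8/Q (d(Q) = 8/Q + 0 = 8/Q)
c = 17218/61215 (c = 58/231 + (8/(-5))/(-53) = 58*(1/231) + (8*(-⅕))*(-1/53) = 58/231 - 8/5*(-1/53) = 58/231 + 8/265 = 17218/61215 ≈ 0.28127)
(m(10) - 7) + 11/c = (-12/10 - 7) + 11/(17218/61215) = (-12*⅒ - 7) + (61215/17218)*11 = (-6/5 - 7) + 673365/17218 = -41/5 + 673365/17218 = 2660887/86090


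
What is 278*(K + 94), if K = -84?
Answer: 2780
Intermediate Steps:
278*(K + 94) = 278*(-84 + 94) = 278*10 = 2780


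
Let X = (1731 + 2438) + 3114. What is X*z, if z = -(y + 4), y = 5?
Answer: -65547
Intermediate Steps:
z = -9 (z = -(5 + 4) = -1*9 = -9)
X = 7283 (X = 4169 + 3114 = 7283)
X*z = 7283*(-9) = -65547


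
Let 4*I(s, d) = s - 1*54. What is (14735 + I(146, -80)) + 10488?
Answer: 25246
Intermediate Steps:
I(s, d) = -27/2 + s/4 (I(s, d) = (s - 1*54)/4 = (s - 54)/4 = (-54 + s)/4 = -27/2 + s/4)
(14735 + I(146, -80)) + 10488 = (14735 + (-27/2 + (1/4)*146)) + 10488 = (14735 + (-27/2 + 73/2)) + 10488 = (14735 + 23) + 10488 = 14758 + 10488 = 25246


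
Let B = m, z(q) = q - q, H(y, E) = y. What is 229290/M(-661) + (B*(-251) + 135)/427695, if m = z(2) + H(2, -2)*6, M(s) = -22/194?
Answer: -3170806708999/1568215 ≈ -2.0219e+6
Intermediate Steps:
z(q) = 0
M(s) = -11/97 (M(s) = -22*1/194 = -11/97)
m = 12 (m = 0 + 2*6 = 0 + 12 = 12)
B = 12
229290/M(-661) + (B*(-251) + 135)/427695 = 229290/(-11/97) + (12*(-251) + 135)/427695 = 229290*(-97/11) + (-3012 + 135)*(1/427695) = -22241130/11 - 2877*1/427695 = -22241130/11 - 959/142565 = -3170806708999/1568215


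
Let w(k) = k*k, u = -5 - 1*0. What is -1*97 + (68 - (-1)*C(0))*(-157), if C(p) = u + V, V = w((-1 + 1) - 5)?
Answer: -13913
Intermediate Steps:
u = -5 (u = -5 + 0 = -5)
w(k) = k**2
V = 25 (V = ((-1 + 1) - 5)**2 = (0 - 5)**2 = (-5)**2 = 25)
C(p) = 20 (C(p) = -5 + 25 = 20)
-1*97 + (68 - (-1)*C(0))*(-157) = -1*97 + (68 - (-1)*20)*(-157) = -97 + (68 - 1*(-20))*(-157) = -97 + (68 + 20)*(-157) = -97 + 88*(-157) = -97 - 13816 = -13913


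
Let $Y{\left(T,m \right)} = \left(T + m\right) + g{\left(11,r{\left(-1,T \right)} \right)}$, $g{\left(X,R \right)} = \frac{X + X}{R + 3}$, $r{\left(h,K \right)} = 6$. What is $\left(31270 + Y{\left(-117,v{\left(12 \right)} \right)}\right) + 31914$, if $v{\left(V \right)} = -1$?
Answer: $\frac{567616}{9} \approx 63068.0$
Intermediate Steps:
$g{\left(X,R \right)} = \frac{2 X}{3 + R}$
$Y{\left(T,m \right)} = \frac{22}{9} + T + m$ ($Y{\left(T,m \right)} = \left(T + m\right) + 2 \cdot 11 \frac{1}{3 + 6} = \left(T + m\right) + 2 \cdot 11 \cdot \frac{1}{9} = \left(T + m\right) + \frac{22}{9} = \frac{22}{9} + T + m$)
$\left(31270 + Y{\left(-117,v{\left(12 \right)} \right)}\right) + 31914 = \left(31270 - \frac{1040}{9}\right) + 31914 = \frac{280390}{9} + 31914 = \frac{567616}{9}$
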